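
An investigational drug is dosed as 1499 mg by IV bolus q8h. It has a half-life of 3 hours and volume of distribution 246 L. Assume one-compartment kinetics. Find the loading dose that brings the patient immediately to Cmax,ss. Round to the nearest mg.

1779 mg

f = (1/2)^(8/3) ≈ 0.157490; accumulation ratio R = 1/(1−f) ≈ 1.18693.
Loading dose to hit Cmax,ss on first dose: D_load = D_maint·R ≈ 1499 × 1.18693 ≈ 1779.21 mg.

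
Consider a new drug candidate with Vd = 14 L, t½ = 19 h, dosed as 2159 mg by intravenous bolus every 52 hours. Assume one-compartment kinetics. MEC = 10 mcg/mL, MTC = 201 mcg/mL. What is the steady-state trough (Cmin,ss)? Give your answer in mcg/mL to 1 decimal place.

τ/t½ = 52/19 ≈ 2.7368, so fraction remaining f = (1/2)^(52/19) ≈ 0.1500.
At steady state, accumulation factor R = 1/(1 − e^(−kτ)) ≈ 1.1765.
Each bolus raises the concentration by D/Vd = 2159/14 ≈ 154.214 mcg/mL.
Cmax,ss = C₀/(1 − f) ≈ 154.214/0.8500 ≈ 181.428 mcg/mL.
Steady-state trough Cmin,ss = Cmax,ss·f ≈ 181.428 × 0.1500 ≈ 27.214 mcg/mL.
Trough 27.2 mcg/mL vs MEC 10 mcg/mL: adequate.

27.2 mcg/mL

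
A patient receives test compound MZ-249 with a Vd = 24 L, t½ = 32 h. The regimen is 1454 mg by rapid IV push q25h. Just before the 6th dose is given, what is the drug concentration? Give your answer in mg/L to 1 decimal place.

78.7 mg/L

f = (1/2)^(τ/t½) = (1/2)^(25/32) ≈ 0.5819.
C₀ = D/Vd = 1454/24 ≈ 60.583 mg/L.
Before the 6th dose, 5 doses have been given. Superposition: Cmin = C₀·(f + f² + … + f^5).
≈ 60.583 × (0.5819 + 0.3386 + 0.1970 + 0.1147 + 0.0667) ≈ 60.583 × 1.2989 ≈ 78.691 mg/L.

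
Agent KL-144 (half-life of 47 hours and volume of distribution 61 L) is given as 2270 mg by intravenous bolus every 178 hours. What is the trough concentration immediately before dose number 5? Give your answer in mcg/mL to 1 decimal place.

f = (1/2)^(τ/t½) = (1/2)^(178/47) ≈ 0.0724.
C₀ = D/Vd = 2270/61 ≈ 37.213 mcg/mL.
Before the 5th dose, 4 doses have been given. Superposition: Cmin = C₀·(f + f² + … + f^4).
≈ 37.213 × (0.0724 + 0.0052 + 0.0004 + 0.0000) ≈ 37.213 × 0.0780 ≈ 2.903 mcg/mL.

2.9 mcg/mL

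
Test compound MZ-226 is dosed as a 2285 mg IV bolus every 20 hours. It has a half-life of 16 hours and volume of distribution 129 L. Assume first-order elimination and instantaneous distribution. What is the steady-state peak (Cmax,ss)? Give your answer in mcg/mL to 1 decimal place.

τ/t½ = 20/16 ≈ 1.25, so fraction remaining f = (1/2)^(20/16) ≈ 0.4204.
At steady state, accumulation factor R = 1/(1 − e^(−kτ)) ≈ 1.7253.
Single-dose peak C₀ = D/Vd = 2285/129 ≈ 17.713 mcg/mL.
Steady-state peak Cmax,ss = C₀·R ≈ 17.713 × 1.7253 ≈ 30.560 mcg/mL.

30.6 mcg/mL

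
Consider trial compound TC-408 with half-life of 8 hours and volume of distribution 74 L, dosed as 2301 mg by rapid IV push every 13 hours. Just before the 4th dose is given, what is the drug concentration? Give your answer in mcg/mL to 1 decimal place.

f = (1/2)^(τ/t½) = (1/2)^(13/8) ≈ 0.3242.
C₀ = D/Vd = 2301/74 ≈ 31.095 mcg/mL.
Before the 4th dose, 3 doses have been given. Superposition: Cmin = C₀·(f + f² + … + f^3).
≈ 31.095 × (0.3242 + 0.1051 + 0.0341) ≈ 31.095 × 0.4634 ≈ 14.409 mcg/mL.

14.4 mcg/mL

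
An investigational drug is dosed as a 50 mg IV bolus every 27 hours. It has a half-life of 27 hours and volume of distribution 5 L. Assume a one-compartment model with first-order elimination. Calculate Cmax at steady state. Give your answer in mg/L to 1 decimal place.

The dosing interval is 1 half-life, so f = 2^(−1) = 0.5.
At steady state, R = 1/(1 − 0.5) = 2/1.
Single-dose peak C₀ = D/Vd = 50/5 = 10 mg/L.
Steady-state peak Cmax,ss = C₀·R = 10 × 2/1 ≈ 20.000 mg/L.

20.0 mg/L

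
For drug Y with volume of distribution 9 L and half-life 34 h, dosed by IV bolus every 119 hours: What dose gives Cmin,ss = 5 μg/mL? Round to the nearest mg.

τ/t½ = 119/34 ≈ 3.5, so f = (1/2)^(119/34) ≈ 0.088388.
Cmin,ss = (D/Vd)·f/(1−f), so D = Cmin,ss·Vd·(1−f)/f.
D = 5 × 9 × (1−f)/f ≈ 5 × 9 × 10.31375 ≈ 464.12 mg.

464 mg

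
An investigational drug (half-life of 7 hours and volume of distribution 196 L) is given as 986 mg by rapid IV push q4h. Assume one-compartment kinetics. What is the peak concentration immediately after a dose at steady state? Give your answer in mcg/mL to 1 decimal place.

τ/t½ = 4/7 ≈ 0.57143, so fraction remaining f = (1/2)^(4/7) ≈ 0.6730.
Accumulation ratio R = 1/(1 − f) ≈ 1/0.3270 ≈ 3.0581.
Single-dose peak C₀ = D/Vd = 986/196 ≈ 5.031 mcg/mL.
Steady-state peak Cmax,ss = C₀·R ≈ 5.031 × 3.0581 ≈ 15.385 mcg/mL.

15.4 mcg/mL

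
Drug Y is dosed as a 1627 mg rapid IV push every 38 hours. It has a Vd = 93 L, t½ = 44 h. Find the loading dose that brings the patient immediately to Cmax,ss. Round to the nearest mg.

f = (1/2)^(38/44) ≈ 0.549566; accumulation ratio R = 1/(1−f) ≈ 2.22008.
Loading dose to hit Cmax,ss on first dose: D_load = D_maint·R ≈ 1627 × 2.22008 ≈ 3612.07 mg.

3612 mg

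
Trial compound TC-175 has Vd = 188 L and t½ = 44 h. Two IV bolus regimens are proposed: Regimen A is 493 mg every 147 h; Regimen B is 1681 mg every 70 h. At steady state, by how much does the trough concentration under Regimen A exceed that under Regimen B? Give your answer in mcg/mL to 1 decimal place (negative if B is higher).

Regimen A: f = (1/2)^(147/44) ≈ 0.0987; Cmin,ss = (493/188)·f/(1−f) ≈ 0.287 mcg/mL.
Regimen B: f = (1/2)^(70/44) ≈ 0.3320; Cmin,ss = (1681/188)·f/(1−f) ≈ 4.444 mcg/mL.
Difference ≈ 0.287 − 4.444 ≈ -4.157 mcg/mL.

-4.2 mcg/mL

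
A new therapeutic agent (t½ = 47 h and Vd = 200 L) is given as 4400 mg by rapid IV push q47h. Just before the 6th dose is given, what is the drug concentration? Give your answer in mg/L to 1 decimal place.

21.3 mg/L

f = (1/2)^(τ/t½) = (1/2)^(47/47) ≈ 0.5000.
C₀ = D/Vd = 4400/200 ≈ 22.000 mg/L.
Before the 6th dose, 5 doses have been given. Superposition: Cmin = C₀·(f + f² + … + f^5).
≈ 22.000 × (0.5000 + 0.2500 + 0.1250 + 0.0625 + 0.0313) ≈ 22.000 × 0.9688 ≈ 21.314 mg/L.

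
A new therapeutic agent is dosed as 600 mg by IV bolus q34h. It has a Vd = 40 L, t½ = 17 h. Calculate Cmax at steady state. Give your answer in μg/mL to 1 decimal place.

The dosing interval is 2 half-lives, so f = 2^(−2) = 0.25.
Accumulation ratio R = 1/(1 − f) = 1/0.75 = 4/3.
Single-dose peak C₀ = D/Vd = 600/40 = 15 μg/mL.
Steady-state peak Cmax,ss = C₀·R = 15 × 4/3 ≈ 20.000 μg/mL.

20.0 μg/mL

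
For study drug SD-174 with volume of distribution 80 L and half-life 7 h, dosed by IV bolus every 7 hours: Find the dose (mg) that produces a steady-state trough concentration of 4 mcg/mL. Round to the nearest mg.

τ/t½ = 7/7 ≈ 1, so f = (1/2)^(7/7) ≈ 0.500000.
Cmin,ss = (D/Vd)·f/(1−f), so D = Cmin,ss·Vd·(1−f)/f.
D = 4 × 80 × (1−f)/f ≈ 4 × 80 × 1.00000 ≈ 320.00 mg.

320 mg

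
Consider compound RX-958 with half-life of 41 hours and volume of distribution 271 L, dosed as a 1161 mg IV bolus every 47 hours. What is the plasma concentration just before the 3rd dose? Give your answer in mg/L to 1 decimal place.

2.8 mg/L

f = (1/2)^(τ/t½) = (1/2)^(47/41) ≈ 0.4518.
C₀ = D/Vd = 1161/271 ≈ 4.284 mg/L.
Before the 3rd dose, 2 doses have been given. Superposition: Cmin = C₀·(f + f²).
≈ 4.284 × (0.4518 + 0.2041) ≈ 4.284 × 0.6559 ≈ 2.810 mg/L.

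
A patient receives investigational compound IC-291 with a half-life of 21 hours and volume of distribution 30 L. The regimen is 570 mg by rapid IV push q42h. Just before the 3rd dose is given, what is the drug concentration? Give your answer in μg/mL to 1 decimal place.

f = (1/2)^(τ/t½) = (1/2)^(42/21) ≈ 0.2500.
C₀ = D/Vd = 570/30 ≈ 19.000 μg/mL.
Before the 3rd dose, 2 doses have been given. Superposition: Cmin = C₀·(f + f²).
≈ 19.000 × (0.2500 + 0.0625) ≈ 19.000 × 0.3125 ≈ 5.938 μg/mL.

5.9 μg/mL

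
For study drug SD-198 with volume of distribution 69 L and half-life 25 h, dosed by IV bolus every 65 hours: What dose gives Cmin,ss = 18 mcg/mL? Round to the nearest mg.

τ/t½ = 65/25 ≈ 2.6, so f = (1/2)^(65/25) ≈ 0.164938.
Cmin,ss = (D/Vd)·f/(1−f), so D = Cmin,ss·Vd·(1−f)/f.
D = 18 × 69 × (1−f)/f ≈ 18 × 69 × 5.06288 ≈ 6288.10 mg.

6288 mg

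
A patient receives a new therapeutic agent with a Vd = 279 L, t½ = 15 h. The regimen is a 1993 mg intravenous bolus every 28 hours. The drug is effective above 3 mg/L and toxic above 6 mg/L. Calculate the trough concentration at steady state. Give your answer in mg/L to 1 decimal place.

2.7 mg/L

k = ln2/t½ = ln2/15 ≈ 0.046210 h⁻¹; fraction remaining f = e^(−kτ) = e^(−0.046210×28) ≈ 0.2742.
Each bolus raises the concentration by D/Vd = 1993/279 ≈ 7.143 mg/L.
Steady-state trough Cmin,ss = C₀·f/(1−f) ≈ 7.143 × 0.2742/0.7258 ≈ 2.699 mg/L.
Trough 2.7 mg/L vs MEC 3 mg/L: subtherapeutic.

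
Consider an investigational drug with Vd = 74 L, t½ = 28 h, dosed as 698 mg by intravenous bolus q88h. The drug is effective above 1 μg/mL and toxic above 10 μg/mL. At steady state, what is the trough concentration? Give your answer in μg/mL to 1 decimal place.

Over one 88-h interval, 88/28 ≈ 3.1429 half-lives elapse, leaving f ≈ 0.1132 of each dose.
At steady state, accumulation factor R = 1/(1 − e^(−kτ)) ≈ 1.1276.
Single-dose peak C₀ = D/Vd = 698/74 ≈ 9.432 μg/mL.
Cmax,ss = C₀/(1 − f) ≈ 9.432/0.8868 ≈ 10.636 μg/mL.
Steady-state trough Cmin,ss = Cmax,ss·f ≈ 10.636 × 0.1132 ≈ 1.204 μg/mL.
Trough 1.2 μg/mL vs MEC 1 μg/mL: adequate.

1.2 μg/mL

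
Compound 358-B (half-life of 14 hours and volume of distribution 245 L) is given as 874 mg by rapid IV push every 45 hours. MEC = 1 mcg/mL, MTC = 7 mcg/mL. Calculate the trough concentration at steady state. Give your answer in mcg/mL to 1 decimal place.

0.4 mcg/mL

τ/t½ = 45/14 ≈ 3.2143, so fraction remaining f = (1/2)^(45/14) ≈ 0.1077.
Single-dose peak C₀ = D/Vd = 874/245 ≈ 3.567 mcg/mL.
Steady-state trough Cmin,ss = C₀·f/(1−f) ≈ 3.567 × 0.1077/0.8923 ≈ 0.431 mcg/mL.
Trough 0.4 mcg/mL vs MEC 1 mcg/mL: subtherapeutic.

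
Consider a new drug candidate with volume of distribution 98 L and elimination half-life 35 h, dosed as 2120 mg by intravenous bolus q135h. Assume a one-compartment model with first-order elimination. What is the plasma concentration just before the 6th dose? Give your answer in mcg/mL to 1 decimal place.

1.6 mcg/mL

f = (1/2)^(τ/t½) = (1/2)^(135/35) ≈ 0.0690.
C₀ = D/Vd = 2120/98 ≈ 21.633 mcg/mL.
Before the 6th dose, 5 doses have been given. Superposition: Cmin = C₀·(f + f² + … + f^5).
≈ 21.633 × (0.0690 + 0.0048 + 0.0003 + 0.0000 + 0.0000) ≈ 21.633 × 0.0741 ≈ 1.603 mcg/mL.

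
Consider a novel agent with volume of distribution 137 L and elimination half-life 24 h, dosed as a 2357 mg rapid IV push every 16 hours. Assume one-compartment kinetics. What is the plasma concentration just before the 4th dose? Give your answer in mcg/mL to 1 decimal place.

f = (1/2)^(τ/t½) = (1/2)^(16/24) ≈ 0.6300.
C₀ = D/Vd = 2357/137 ≈ 17.204 mcg/mL.
Before the 4th dose, 3 doses have been given. Superposition: Cmin = C₀·(f + f² + … + f^3).
≈ 17.204 × (0.6300 + 0.3969 + 0.2500) ≈ 17.204 × 1.2769 ≈ 21.968 mcg/mL.

22.0 mcg/mL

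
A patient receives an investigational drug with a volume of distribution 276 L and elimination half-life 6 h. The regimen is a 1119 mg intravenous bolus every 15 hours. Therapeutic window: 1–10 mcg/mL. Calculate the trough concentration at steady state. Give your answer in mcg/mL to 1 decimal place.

Over one 15-h interval, 15/6 ≈ 2.5 half-lives elapse, leaving f ≈ 0.1768 of each dose.
At steady state, accumulation factor R = 1/(1 − e^(−kτ)) ≈ 1.2148.
Single-dose peak C₀ = D/Vd = 1119/276 ≈ 4.054 mcg/mL.
Steady-state peak Cmax,ss = C₀·R ≈ 4.054 × 1.2148 ≈ 4.925 mcg/mL.
One interval later, Cmin,ss = Cmax,ss·e^(−kτ) ≈ 4.925 × 0.1768 ≈ 0.871 mcg/mL.
Trough 0.9 mcg/mL vs MEC 1 mcg/mL: subtherapeutic.

0.9 mcg/mL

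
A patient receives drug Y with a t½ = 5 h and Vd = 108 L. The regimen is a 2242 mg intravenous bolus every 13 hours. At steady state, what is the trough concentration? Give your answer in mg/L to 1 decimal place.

4.1 mg/L

Over one 13-h interval, 13/5 ≈ 2.6 half-lives elapse, leaving f ≈ 0.1649 of each dose.
At steady state, accumulation factor R = 1/(1 − e^(−kτ)) ≈ 1.1975.
Single-dose peak C₀ = D/Vd = 2242/108 ≈ 20.759 mg/L.
Steady-state peak Cmax,ss = C₀·R ≈ 20.759 × 1.1975 ≈ 24.859 mg/L.
One interval later, Cmin,ss = Cmax,ss·e^(−kτ) ≈ 24.859 × 0.1649 ≈ 4.099 mg/L.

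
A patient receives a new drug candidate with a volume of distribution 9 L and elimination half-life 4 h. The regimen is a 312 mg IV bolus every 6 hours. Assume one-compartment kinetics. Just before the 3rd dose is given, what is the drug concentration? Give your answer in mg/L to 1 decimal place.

f = (1/2)^(τ/t½) = (1/2)^(6/4) ≈ 0.3536.
C₀ = D/Vd = 312/9 ≈ 34.667 mg/L.
Before the 3rd dose, 2 doses have been given. Superposition: Cmin = C₀·(f + f²).
≈ 34.667 × (0.3536 + 0.1250) ≈ 34.667 × 0.4786 ≈ 16.592 mg/L.

16.6 mg/L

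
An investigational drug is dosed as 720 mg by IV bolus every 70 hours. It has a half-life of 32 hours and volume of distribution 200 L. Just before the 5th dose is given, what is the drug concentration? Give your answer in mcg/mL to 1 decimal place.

f = (1/2)^(τ/t½) = (1/2)^(70/32) ≈ 0.2195.
C₀ = D/Vd = 720/200 ≈ 3.600 mcg/mL.
Before the 5th dose, 4 doses have been given. Superposition: Cmin = C₀·(f + f² + … + f^4).
≈ 3.600 × (0.2195 + 0.0482 + 0.0106 + 0.0023) ≈ 3.600 × 0.2806 ≈ 1.010 mcg/mL.

1.0 mcg/mL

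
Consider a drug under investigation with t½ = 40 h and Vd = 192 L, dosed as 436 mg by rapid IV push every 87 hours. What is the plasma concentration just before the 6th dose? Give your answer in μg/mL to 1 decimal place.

0.6 μg/mL

f = (1/2)^(τ/t½) = (1/2)^(87/40) ≈ 0.2214.
C₀ = D/Vd = 436/192 ≈ 2.271 μg/mL.
Before the 6th dose, 5 doses have been given. Superposition: Cmin = C₀·(f + f² + … + f^5).
≈ 2.271 × (0.2214 + 0.0490 + 0.0109 + 0.0024 + 0.0005) ≈ 2.271 × 0.2842 ≈ 0.645 μg/mL.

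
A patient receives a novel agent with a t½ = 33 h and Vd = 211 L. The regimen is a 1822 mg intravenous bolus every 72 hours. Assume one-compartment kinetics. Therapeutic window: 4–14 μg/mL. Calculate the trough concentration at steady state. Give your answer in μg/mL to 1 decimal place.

2.4 μg/mL

τ/t½ = 72/33 ≈ 2.1818, so fraction remaining f = (1/2)^(72/33) ≈ 0.2204.
At steady state, accumulation factor R = 1/(1 − e^(−kτ)) ≈ 1.2827.
Each bolus raises the concentration by D/Vd = 1822/211 ≈ 8.635 μg/mL.
Cmax,ss = C₀/(1 − f) ≈ 8.635/0.7796 ≈ 11.076 μg/mL.
Steady-state trough Cmin,ss = Cmax,ss·f ≈ 11.076 × 0.2204 ≈ 2.441 μg/mL.
Trough 2.4 μg/mL vs MEC 4 μg/mL: subtherapeutic.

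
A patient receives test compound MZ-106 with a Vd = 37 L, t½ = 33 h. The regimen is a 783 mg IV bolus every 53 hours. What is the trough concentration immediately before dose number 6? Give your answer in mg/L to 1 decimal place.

10.3 mg/L

f = (1/2)^(τ/t½) = (1/2)^(53/33) ≈ 0.3285.
C₀ = D/Vd = 783/37 ≈ 21.162 mg/L.
Before the 6th dose, 5 doses have been given. Superposition: Cmin = C₀·(f + f² + … + f^5).
≈ 21.162 × (0.3285 + 0.1079 + 0.0354 + 0.0116 + 0.0038) ≈ 21.162 × 0.4872 ≈ 10.310 mg/L.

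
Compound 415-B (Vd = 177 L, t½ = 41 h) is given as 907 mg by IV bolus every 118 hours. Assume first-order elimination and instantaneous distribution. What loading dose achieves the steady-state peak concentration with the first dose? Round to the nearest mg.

f = (1/2)^(118/41) ≈ 0.136026; accumulation ratio R = 1/(1−f) ≈ 1.15744.
Loading dose to hit Cmax,ss on first dose: D_load = D_maint·R ≈ 907 × 1.15744 ≈ 1049.80 mg.

1050 mg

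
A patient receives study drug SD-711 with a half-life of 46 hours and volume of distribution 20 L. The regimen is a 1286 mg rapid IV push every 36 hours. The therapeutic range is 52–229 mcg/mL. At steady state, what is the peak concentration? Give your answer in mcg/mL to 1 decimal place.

Over one 36-h interval, 36/46 ≈ 0.78261 half-lives elapse, leaving f ≈ 0.5813 of each dose.
Accumulation ratio R = 1/(1 − f) ≈ 1/0.4187 ≈ 2.3883.
Each bolus raises the concentration by D/Vd = 1286/20 ≈ 64.300 mcg/mL.
Steady-state peak Cmax,ss = C₀·R ≈ 64.300 × 2.3883 ≈ 153.568 mcg/mL.
Peak 153.6 mcg/mL vs MTC 229 mcg/mL: below toxic threshold.

153.6 mcg/mL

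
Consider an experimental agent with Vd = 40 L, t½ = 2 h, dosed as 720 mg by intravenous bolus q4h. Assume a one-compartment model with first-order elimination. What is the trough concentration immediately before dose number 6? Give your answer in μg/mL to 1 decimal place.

f = (1/2)^(τ/t½) = (1/2)^(4/2) ≈ 0.2500.
C₀ = D/Vd = 720/40 ≈ 18.000 μg/mL.
Before the 6th dose, 5 doses have been given. Superposition: Cmin = C₀·(f + f² + … + f^5).
≈ 18.000 × (0.2500 + 0.0625 + 0.0156 + 0.0039 + 0.0010) ≈ 18.000 × 0.3330 ≈ 5.994 μg/mL.

6.0 μg/mL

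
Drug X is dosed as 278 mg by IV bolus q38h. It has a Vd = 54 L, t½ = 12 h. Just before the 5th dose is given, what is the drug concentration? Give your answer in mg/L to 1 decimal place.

f = (1/2)^(τ/t½) = (1/2)^(38/12) ≈ 0.1114.
C₀ = D/Vd = 278/54 ≈ 5.148 mg/L.
Before the 5th dose, 4 doses have been given. Superposition: Cmin = C₀·(f + f² + … + f^4).
≈ 5.148 × (0.1114 + 0.0124 + 0.0014 + 0.0002) ≈ 5.148 × 0.1254 ≈ 0.646 mg/L.

0.6 mg/L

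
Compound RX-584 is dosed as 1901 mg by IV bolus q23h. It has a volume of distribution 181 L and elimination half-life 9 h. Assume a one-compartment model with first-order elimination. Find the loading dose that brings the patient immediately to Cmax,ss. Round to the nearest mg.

f = (1/2)^(23/9) ≈ 0.170099; accumulation ratio R = 1/(1−f) ≈ 1.20496.
Loading dose to hit Cmax,ss on first dose: D_load = D_maint·R ≈ 1901 × 1.20496 ≈ 2290.63 mg.

2291 mg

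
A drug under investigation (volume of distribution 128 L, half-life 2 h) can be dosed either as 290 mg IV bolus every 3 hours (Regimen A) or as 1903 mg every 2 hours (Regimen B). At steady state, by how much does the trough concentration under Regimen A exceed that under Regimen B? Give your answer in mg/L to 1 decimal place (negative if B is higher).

-13.6 mg/L

Regimen A: f = (1/2)^(3/2) ≈ 0.3536; Cmin,ss = (290/128)·f/(1−f) ≈ 1.239 mg/L.
Regimen B: f = (1/2)^(2/2) ≈ 0.5000; Cmin,ss = (1903/128)·f/(1−f) ≈ 14.867 mg/L.
Difference ≈ 1.239 − 14.867 ≈ -13.628 mg/L.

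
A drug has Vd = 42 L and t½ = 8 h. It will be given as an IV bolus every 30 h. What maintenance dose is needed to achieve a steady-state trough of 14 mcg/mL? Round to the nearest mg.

7323 mg

τ/t½ = 30/8 ≈ 3.75, so f = (1/2)^(30/8) ≈ 0.074325.
Cmin,ss = (D/Vd)·f/(1−f), so D = Cmin,ss·Vd·(1−f)/f.
D = 14 × 42 × (1−f)/f ≈ 14 × 42 × 12.45442 ≈ 7323.20 mg.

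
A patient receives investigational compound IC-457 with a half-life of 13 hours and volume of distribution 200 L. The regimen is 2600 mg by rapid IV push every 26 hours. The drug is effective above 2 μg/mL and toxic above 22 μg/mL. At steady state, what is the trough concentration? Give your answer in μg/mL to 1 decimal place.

The dosing interval is 2 half-lives, so f = 2^(−2) = 0.25.
Accumulation ratio R = 1/(1 − f) = 1/0.75 = 4/3.
Single-dose peak C₀ = D/Vd = 2600/200 = 13 μg/mL.
Steady-state peak Cmax,ss = C₀·R = 13 × 4/3 ≈ 17.333 μg/mL.
Steady-state trough Cmin,ss = Cmax,ss·f ≈ 17.333 × 0.25 ≈ 4.333 μg/mL.
Trough 4.3 μg/mL vs MEC 2 μg/mL: adequate.

4.3 μg/mL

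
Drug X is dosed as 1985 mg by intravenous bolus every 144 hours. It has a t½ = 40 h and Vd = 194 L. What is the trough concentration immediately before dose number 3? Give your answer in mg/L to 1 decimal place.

f = (1/2)^(τ/t½) = (1/2)^(144/40) ≈ 0.0825.
C₀ = D/Vd = 1985/194 ≈ 10.232 mg/L.
Before the 3rd dose, 2 doses have been given. Superposition: Cmin = C₀·(f + f²).
≈ 10.232 × (0.0825 + 0.0068) ≈ 10.232 × 0.0893 ≈ 0.914 mg/L.

0.9 mg/L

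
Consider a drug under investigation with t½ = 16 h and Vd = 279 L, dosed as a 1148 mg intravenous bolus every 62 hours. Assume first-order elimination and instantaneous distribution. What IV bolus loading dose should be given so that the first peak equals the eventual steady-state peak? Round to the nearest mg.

f = (1/2)^(62/16) ≈ 0.068157; accumulation ratio R = 1/(1−f) ≈ 1.07314.
Loading dose to hit Cmax,ss on first dose: D_load = D_maint·R ≈ 1148 × 1.07314 ≈ 1231.96 mg.

1232 mg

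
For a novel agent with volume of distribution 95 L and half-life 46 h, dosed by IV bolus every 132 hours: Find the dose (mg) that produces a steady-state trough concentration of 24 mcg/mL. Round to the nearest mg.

14383 mg

τ/t½ = 132/46 ≈ 2.8696, so f = (1/2)^(132/46) ≈ 0.136828.
Cmin,ss = (D/Vd)·f/(1−f), so D = Cmin,ss·Vd·(1−f)/f.
D = 24 × 95 × (1−f)/f ≈ 24 × 95 × 6.30845 ≈ 14383.27 mg.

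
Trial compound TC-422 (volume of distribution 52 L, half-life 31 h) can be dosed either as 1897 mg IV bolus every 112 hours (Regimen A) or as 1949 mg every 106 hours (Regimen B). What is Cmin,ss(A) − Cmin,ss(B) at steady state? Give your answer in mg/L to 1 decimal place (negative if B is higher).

Regimen A: f = (1/2)^(112/31) ≈ 0.0817; Cmin,ss = (1897/52)·f/(1−f) ≈ 3.246 mg/L.
Regimen B: f = (1/2)^(106/31) ≈ 0.0935; Cmin,ss = (1949/52)·f/(1−f) ≈ 3.866 mg/L.
Difference ≈ 3.246 − 3.866 ≈ -0.620 mg/L.

-0.6 mg/L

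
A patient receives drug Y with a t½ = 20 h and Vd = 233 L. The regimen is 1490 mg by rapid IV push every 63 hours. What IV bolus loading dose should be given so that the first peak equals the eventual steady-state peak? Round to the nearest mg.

f = (1/2)^(63/20) ≈ 0.112656; accumulation ratio R = 1/(1−f) ≈ 1.12696.
Loading dose to hit Cmax,ss on first dose: D_load = D_maint·R ≈ 1490 × 1.12696 ≈ 1679.17 mg.

1679 mg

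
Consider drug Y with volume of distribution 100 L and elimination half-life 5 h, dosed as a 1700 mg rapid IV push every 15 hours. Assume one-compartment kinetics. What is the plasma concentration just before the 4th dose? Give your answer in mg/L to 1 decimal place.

f = (1/2)^(τ/t½) = (1/2)^(15/5) ≈ 0.1250.
C₀ = D/Vd = 1700/100 ≈ 17.000 mg/L.
Before the 4th dose, 3 doses have been given. Superposition: Cmin = C₀·(f + f² + … + f^3).
≈ 17.000 × (0.1250 + 0.0156 + 0.0020) ≈ 17.000 × 0.1426 ≈ 2.424 mg/L.

2.4 mg/L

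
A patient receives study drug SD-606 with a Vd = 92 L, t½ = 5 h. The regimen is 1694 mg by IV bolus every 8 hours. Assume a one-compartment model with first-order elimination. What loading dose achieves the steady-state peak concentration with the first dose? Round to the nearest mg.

2528 mg

f = (1/2)^(8/5) ≈ 0.329877; accumulation ratio R = 1/(1−f) ≈ 1.49226.
Loading dose to hit Cmax,ss on first dose: D_load = D_maint·R ≈ 1694 × 1.49226 ≈ 2527.89 mg.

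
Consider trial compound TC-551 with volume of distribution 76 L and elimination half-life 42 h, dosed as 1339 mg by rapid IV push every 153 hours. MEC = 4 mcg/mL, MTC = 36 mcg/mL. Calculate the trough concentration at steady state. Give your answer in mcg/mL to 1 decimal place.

1.5 mcg/mL

τ/t½ = 153/42 ≈ 3.6429, so fraction remaining f = (1/2)^(153/42) ≈ 0.0801.
Accumulation ratio R = 1/(1 − f) ≈ 1/0.9199 ≈ 1.0871.
Single-dose peak C₀ = D/Vd = 1339/76 ≈ 17.618 mcg/mL.
Cmax,ss = C₀/(1 − f) ≈ 17.618/0.9199 ≈ 19.152 mcg/mL.
One interval later, Cmin,ss = Cmax,ss·e^(−kτ) ≈ 19.152 × 0.0801 ≈ 1.534 mcg/mL.
Trough 1.5 mcg/mL vs MEC 4 mcg/mL: subtherapeutic.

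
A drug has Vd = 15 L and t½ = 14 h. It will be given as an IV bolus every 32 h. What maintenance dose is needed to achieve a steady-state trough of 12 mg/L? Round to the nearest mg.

698 mg

τ/t½ = 32/14 ≈ 2.2857, so f = (1/2)^(32/14) ≈ 0.205084.
Cmin,ss = (D/Vd)·f/(1−f), so D = Cmin,ss·Vd·(1−f)/f.
D = 12 × 15 × (1−f)/f ≈ 12 × 15 × 3.87605 ≈ 697.69 mg.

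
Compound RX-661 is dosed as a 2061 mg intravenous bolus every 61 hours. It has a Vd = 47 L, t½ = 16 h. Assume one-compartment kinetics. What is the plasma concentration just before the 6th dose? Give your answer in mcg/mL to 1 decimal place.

3.4 mcg/mL

f = (1/2)^(τ/t½) = (1/2)^(61/16) ≈ 0.0712.
C₀ = D/Vd = 2061/47 ≈ 43.851 mcg/mL.
Before the 6th dose, 5 doses have been given. Superposition: Cmin = C₀·(f + f² + … + f^5).
≈ 43.851 × (0.0712 + 0.0051 + 0.0004 + 0.0000 + 0.0000) ≈ 43.851 × 0.0767 ≈ 3.363 mcg/mL.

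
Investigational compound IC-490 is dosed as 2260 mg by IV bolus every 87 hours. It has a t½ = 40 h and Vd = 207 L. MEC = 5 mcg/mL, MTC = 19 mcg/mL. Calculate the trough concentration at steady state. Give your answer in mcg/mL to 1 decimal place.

3.1 mcg/mL

k = ln2/t½ = ln2/40 ≈ 0.017329 h⁻¹; fraction remaining f = e^(−kτ) = e^(−0.017329×87) ≈ 0.2214.
Each bolus raises the concentration by D/Vd = 2260/207 ≈ 10.918 mcg/mL.
Steady-state trough Cmin,ss = C₀·f/(1−f) ≈ 10.918 × 0.2214/0.7786 ≈ 3.105 mcg/mL.
Trough 3.1 mcg/mL vs MEC 5 mcg/mL: subtherapeutic.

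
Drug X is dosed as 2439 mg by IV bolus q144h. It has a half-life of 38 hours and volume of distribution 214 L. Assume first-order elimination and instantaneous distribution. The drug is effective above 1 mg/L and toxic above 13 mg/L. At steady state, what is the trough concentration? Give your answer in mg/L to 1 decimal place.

0.9 mg/L

k = ln2/t½ = ln2/38 ≈ 0.018241 h⁻¹; fraction remaining f = e^(−kτ) = e^(−0.018241×144) ≈ 0.0723.
At steady state, accumulation factor R = 1/(1 − e^(−kτ)) ≈ 1.0779.
Each bolus raises the concentration by D/Vd = 2439/214 ≈ 11.397 mg/L.
Steady-state peak Cmax,ss = C₀·R ≈ 11.397 × 1.0779 ≈ 12.285 mg/L.
Steady-state trough Cmin,ss = Cmax,ss·f ≈ 12.285 × 0.0723 ≈ 0.888 mg/L.
Trough 0.9 mg/L vs MEC 1 mg/L: subtherapeutic.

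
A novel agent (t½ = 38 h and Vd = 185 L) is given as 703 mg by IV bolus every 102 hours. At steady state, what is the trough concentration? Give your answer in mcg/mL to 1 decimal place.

τ/t½ = 102/38 ≈ 2.6842, so fraction remaining f = (1/2)^(102/38) ≈ 0.1556.
Each bolus raises the concentration by D/Vd = 703/185 ≈ 3.800 mcg/mL.
Steady-state trough Cmin,ss = C₀·f/(1−f) ≈ 3.800 × 0.1556/0.8444 ≈ 0.700 mcg/mL.

0.7 mcg/mL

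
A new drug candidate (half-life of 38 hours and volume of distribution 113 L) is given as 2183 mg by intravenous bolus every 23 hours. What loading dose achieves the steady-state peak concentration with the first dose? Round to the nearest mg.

6371 mg

f = (1/2)^(23/38) ≈ 0.657351; accumulation ratio R = 1/(1−f) ≈ 2.91844.
Loading dose to hit Cmax,ss on first dose: D_load = D_maint·R ≈ 2183 × 2.91844 ≈ 6370.95 mg.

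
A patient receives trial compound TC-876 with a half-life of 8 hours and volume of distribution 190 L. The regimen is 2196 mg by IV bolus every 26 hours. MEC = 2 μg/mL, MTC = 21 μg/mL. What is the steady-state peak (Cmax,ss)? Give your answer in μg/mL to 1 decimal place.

12.9 μg/mL

k = ln2/t½ = ln2/8 ≈ 0.086643 h⁻¹; fraction remaining f = e^(−kτ) = e^(−0.086643×26) ≈ 0.1051.
Accumulation ratio R = 1/(1 − f) ≈ 1/0.8949 ≈ 1.1174.
Single-dose peak C₀ = D/Vd = 2196/190 ≈ 11.558 μg/mL.
Steady-state peak Cmax,ss = C₀·R ≈ 11.558 × 1.1174 ≈ 12.915 μg/mL.
Peak 12.9 μg/mL vs MTC 21 μg/mL: below toxic threshold.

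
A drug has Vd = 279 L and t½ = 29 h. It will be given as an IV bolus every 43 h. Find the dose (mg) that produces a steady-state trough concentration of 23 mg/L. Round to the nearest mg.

11517 mg

τ/t½ = 43/29 ≈ 1.4828, so f = (1/2)^(43/29) ≈ 0.357804.
Cmin,ss = (D/Vd)·f/(1−f), so D = Cmin,ss·Vd·(1−f)/f.
D = 23 × 279 × (1−f)/f ≈ 23 × 279 × 1.79483 ≈ 11517.42 mg.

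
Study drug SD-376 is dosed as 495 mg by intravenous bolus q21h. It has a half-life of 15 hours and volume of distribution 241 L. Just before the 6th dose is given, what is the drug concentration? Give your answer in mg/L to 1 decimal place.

f = (1/2)^(τ/t½) = (1/2)^(21/15) ≈ 0.3789.
C₀ = D/Vd = 495/241 ≈ 2.054 mg/L.
Before the 6th dose, 5 doses have been given. Superposition: Cmin = C₀·(f + f² + … + f^5).
≈ 2.054 × (0.3789 + 0.1436 + 0.0544 + 0.0206 + 0.0078) ≈ 2.054 × 0.6053 ≈ 1.243 mg/L.

1.2 mg/L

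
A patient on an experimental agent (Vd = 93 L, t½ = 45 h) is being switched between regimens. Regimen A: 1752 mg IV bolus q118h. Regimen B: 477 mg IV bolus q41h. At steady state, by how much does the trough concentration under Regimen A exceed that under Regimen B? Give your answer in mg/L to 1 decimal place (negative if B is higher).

-2.2 mg/L

Regimen A: f = (1/2)^(118/45) ≈ 0.1624; Cmin,ss = (1752/93)·f/(1−f) ≈ 3.653 mg/L.
Regimen B: f = (1/2)^(41/45) ≈ 0.5318; Cmin,ss = (477/93)·f/(1−f) ≈ 5.826 mg/L.
Difference ≈ 3.653 − 5.826 ≈ -2.173 mg/L.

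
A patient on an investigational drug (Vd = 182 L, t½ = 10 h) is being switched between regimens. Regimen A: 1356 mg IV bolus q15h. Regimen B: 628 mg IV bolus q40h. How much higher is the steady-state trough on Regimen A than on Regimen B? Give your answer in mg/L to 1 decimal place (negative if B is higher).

3.8 mg/L

Regimen A: f = (1/2)^(15/10) ≈ 0.3536; Cmin,ss = (1356/182)·f/(1−f) ≈ 4.076 mg/L.
Regimen B: f = (1/2)^(40/10) ≈ 0.0625; Cmin,ss = (628/182)·f/(1−f) ≈ 0.230 mg/L.
Difference ≈ 4.076 − 0.230 ≈ 3.846 mg/L.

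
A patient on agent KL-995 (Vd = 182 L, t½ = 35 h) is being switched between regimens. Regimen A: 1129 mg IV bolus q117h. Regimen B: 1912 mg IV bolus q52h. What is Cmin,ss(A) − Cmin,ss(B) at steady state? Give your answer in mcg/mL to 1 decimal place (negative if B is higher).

-5.2 mcg/mL

Regimen A: f = (1/2)^(117/35) ≈ 0.0986; Cmin,ss = (1129/182)·f/(1−f) ≈ 0.679 mcg/mL.
Regimen B: f = (1/2)^(52/35) ≈ 0.3571; Cmin,ss = (1912/182)·f/(1−f) ≈ 5.835 mcg/mL.
Difference ≈ 0.679 − 5.835 ≈ -5.156 mcg/mL.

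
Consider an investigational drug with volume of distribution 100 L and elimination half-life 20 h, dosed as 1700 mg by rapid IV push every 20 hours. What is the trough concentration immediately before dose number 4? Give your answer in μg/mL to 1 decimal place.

14.9 μg/mL

f = (1/2)^(τ/t½) = (1/2)^(20/20) ≈ 0.5000.
C₀ = D/Vd = 1700/100 ≈ 17.000 μg/mL.
Before the 4th dose, 3 doses have been given. Superposition: Cmin = C₀·(f + f² + … + f^3).
≈ 17.000 × (0.5000 + 0.2500 + 0.1250) ≈ 17.000 × 0.8750 ≈ 14.875 μg/mL.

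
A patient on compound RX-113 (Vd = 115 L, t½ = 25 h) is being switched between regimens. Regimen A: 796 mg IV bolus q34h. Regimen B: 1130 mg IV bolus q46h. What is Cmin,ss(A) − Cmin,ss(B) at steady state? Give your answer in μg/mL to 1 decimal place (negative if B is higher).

Regimen A: f = (1/2)^(34/25) ≈ 0.3896; Cmin,ss = (796/115)·f/(1−f) ≈ 4.418 μg/mL.
Regimen B: f = (1/2)^(46/25) ≈ 0.2793; Cmin,ss = (1130/115)·f/(1−f) ≈ 3.808 μg/mL.
Difference ≈ 4.418 − 3.808 ≈ 0.610 μg/mL.

0.6 μg/mL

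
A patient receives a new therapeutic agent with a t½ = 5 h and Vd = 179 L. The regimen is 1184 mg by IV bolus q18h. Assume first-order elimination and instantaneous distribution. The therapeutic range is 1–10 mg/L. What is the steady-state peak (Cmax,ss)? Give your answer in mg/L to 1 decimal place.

k = ln2/t½ = ln2/5 ≈ 0.138629 h⁻¹; fraction remaining f = e^(−kτ) = e^(−0.138629×18) ≈ 0.0825.
Accumulation ratio R = 1/(1 − f) ≈ 1/0.9175 ≈ 1.0899.
Single-dose peak C₀ = D/Vd = 1184/179 ≈ 6.615 mg/L.
Cmax,ss = C₀/(1 − f) ≈ 6.615/0.9175 ≈ 7.210 mg/L.
Peak 7.2 mg/L vs MTC 10 mg/L: below toxic threshold.

7.2 mg/L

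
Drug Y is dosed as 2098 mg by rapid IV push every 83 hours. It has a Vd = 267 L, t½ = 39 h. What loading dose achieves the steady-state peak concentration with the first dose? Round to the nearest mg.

f = (1/2)^(83/39) ≈ 0.228742; accumulation ratio R = 1/(1−f) ≈ 1.29658.
Loading dose to hit Cmax,ss on first dose: D_load = D_maint·R ≈ 2098 × 1.29658 ≈ 2720.22 mg.

2720 mg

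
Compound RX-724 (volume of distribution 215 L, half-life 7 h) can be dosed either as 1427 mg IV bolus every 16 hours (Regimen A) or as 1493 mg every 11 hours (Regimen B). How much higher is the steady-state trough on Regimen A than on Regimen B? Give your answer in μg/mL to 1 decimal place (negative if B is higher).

-1.8 μg/mL

Regimen A: f = (1/2)^(16/7) ≈ 0.2051; Cmin,ss = (1427/215)·f/(1−f) ≈ 1.713 μg/mL.
Regimen B: f = (1/2)^(11/7) ≈ 0.3365; Cmin,ss = (1493/215)·f/(1−f) ≈ 3.522 μg/mL.
Difference ≈ 1.713 − 3.522 ≈ -1.809 μg/mL.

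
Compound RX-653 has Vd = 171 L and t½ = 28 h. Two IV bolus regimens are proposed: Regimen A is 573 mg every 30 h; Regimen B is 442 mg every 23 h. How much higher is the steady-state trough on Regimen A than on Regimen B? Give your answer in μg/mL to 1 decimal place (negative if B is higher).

Regimen A: f = (1/2)^(30/28) ≈ 0.4758; Cmin,ss = (573/171)·f/(1−f) ≈ 3.041 μg/mL.
Regimen B: f = (1/2)^(23/28) ≈ 0.5659; Cmin,ss = (442/171)·f/(1−f) ≈ 3.370 μg/mL.
Difference ≈ 3.041 − 3.370 ≈ -0.329 μg/mL.

-0.3 μg/mL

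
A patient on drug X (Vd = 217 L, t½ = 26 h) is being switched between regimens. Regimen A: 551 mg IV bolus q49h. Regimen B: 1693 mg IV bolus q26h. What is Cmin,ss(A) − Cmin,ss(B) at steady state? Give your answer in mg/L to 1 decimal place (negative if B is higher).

Regimen A: f = (1/2)^(49/26) ≈ 0.2708; Cmin,ss = (551/217)·f/(1−f) ≈ 0.943 mg/L.
Regimen B: f = (1/2)^(26/26) ≈ 0.5000; Cmin,ss = (1693/217)·f/(1−f) ≈ 7.802 mg/L.
Difference ≈ 0.943 − 7.802 ≈ -6.859 mg/L.

-6.9 mg/L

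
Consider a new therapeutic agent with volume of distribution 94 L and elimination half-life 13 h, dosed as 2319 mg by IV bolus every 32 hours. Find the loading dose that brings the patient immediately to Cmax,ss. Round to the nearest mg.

2833 mg

f = (1/2)^(32/13) ≈ 0.181553; accumulation ratio R = 1/(1−f) ≈ 1.22183.
Loading dose to hit Cmax,ss on first dose: D_load = D_maint·R ≈ 2319 × 1.22183 ≈ 2833.42 mg.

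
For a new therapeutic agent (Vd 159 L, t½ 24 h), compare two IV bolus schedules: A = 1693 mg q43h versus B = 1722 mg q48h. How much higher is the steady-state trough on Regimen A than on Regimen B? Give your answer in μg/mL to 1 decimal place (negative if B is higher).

Regimen A: f = (1/2)^(43/24) ≈ 0.2888; Cmin,ss = (1693/159)·f/(1−f) ≈ 4.324 μg/mL.
Regimen B: f = (1/2)^(48/24) ≈ 0.2500; Cmin,ss = (1722/159)·f/(1−f) ≈ 3.610 μg/mL.
Difference ≈ 4.324 − 3.610 ≈ 0.714 μg/mL.

0.7 μg/mL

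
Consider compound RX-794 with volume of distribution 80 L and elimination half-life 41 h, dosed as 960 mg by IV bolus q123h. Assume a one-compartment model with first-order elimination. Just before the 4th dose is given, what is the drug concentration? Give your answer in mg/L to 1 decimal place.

f = (1/2)^(τ/t½) = (1/2)^(123/41) ≈ 0.1250.
C₀ = D/Vd = 960/80 ≈ 12.000 mg/L.
Before the 4th dose, 3 doses have been given. Superposition: Cmin = C₀·(f + f² + … + f^3).
≈ 12.000 × (0.1250 + 0.0156 + 0.0020) ≈ 12.000 × 0.1426 ≈ 1.711 mg/L.

1.7 mg/L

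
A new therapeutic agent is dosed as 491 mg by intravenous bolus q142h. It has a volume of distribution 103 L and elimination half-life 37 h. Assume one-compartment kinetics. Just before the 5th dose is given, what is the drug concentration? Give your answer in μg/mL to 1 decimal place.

f = (1/2)^(τ/t½) = (1/2)^(142/37) ≈ 0.0699.
C₀ = D/Vd = 491/103 ≈ 4.767 μg/mL.
Before the 5th dose, 4 doses have been given. Superposition: Cmin = C₀·(f + f² + … + f^4).
≈ 4.767 × (0.0699 + 0.0049 + 0.0003 + 0.0000) ≈ 4.767 × 0.0751 ≈ 0.358 μg/mL.

0.4 μg/mL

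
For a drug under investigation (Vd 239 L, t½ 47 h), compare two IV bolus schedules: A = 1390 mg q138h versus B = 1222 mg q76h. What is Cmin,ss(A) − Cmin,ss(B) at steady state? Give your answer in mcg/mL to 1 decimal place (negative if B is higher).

-1.6 mcg/mL

Regimen A: f = (1/2)^(138/47) ≈ 0.1307; Cmin,ss = (1390/239)·f/(1−f) ≈ 0.874 mcg/mL.
Regimen B: f = (1/2)^(76/47) ≈ 0.3260; Cmin,ss = (1222/239)·f/(1−f) ≈ 2.473 mcg/mL.
Difference ≈ 0.874 − 2.473 ≈ -1.599 mcg/mL.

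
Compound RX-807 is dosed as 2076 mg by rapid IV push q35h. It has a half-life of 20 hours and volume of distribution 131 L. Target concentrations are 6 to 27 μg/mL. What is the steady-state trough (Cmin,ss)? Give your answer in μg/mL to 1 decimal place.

6.7 μg/mL

τ/t½ = 35/20 ≈ 1.75, so fraction remaining f = (1/2)^(35/20) ≈ 0.2973.
Accumulation ratio R = 1/(1 − f) ≈ 1/0.7027 ≈ 1.4231.
Each bolus raises the concentration by D/Vd = 2076/131 ≈ 15.847 μg/mL.
Steady-state peak Cmax,ss = C₀·R ≈ 15.847 × 1.4231 ≈ 22.552 μg/mL.
One interval later, Cmin,ss = Cmax,ss·e^(−kτ) ≈ 22.552 × 0.2973 ≈ 6.705 μg/mL.
Trough 6.7 μg/mL vs MEC 6 μg/mL: adequate.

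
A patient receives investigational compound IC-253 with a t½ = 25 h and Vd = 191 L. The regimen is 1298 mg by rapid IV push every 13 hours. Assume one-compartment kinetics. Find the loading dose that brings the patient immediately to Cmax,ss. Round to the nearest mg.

4289 mg

f = (1/2)^(13/25) ≈ 0.697372; accumulation ratio R = 1/(1−f) ≈ 3.30439.
Loading dose to hit Cmax,ss on first dose: D_load = D_maint·R ≈ 1298 × 3.30439 ≈ 4289.10 mg.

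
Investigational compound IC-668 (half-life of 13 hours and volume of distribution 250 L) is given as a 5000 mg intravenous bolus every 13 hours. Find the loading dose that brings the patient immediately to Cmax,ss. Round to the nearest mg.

10000 mg

f = (1/2)^(13/13) ≈ 0.500000; accumulation ratio R = 1/(1−f) ≈ 2.00000.
Loading dose to hit Cmax,ss on first dose: D_load = D_maint·R ≈ 5000 × 2.00000 ≈ 10000.00 mg.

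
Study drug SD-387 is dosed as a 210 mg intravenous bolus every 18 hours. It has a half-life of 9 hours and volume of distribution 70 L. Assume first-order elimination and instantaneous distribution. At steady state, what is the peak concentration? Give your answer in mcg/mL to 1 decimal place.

The dosing interval is 2 half-lives, so f = 2^(−2) = 0.25.
At steady state, R = 1/(1 − 0.25) = 4/3.
Single-dose peak C₀ = D/Vd = 210/70 = 3 mcg/mL.
Steady-state peak Cmax,ss = C₀·R = 3 × 4/3 ≈ 4.000 mcg/mL.

4.0 mcg/mL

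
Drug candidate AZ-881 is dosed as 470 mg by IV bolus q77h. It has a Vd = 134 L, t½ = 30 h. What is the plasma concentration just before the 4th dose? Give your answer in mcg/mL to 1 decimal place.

0.7 mcg/mL

f = (1/2)^(τ/t½) = (1/2)^(77/30) ≈ 0.1688.
C₀ = D/Vd = 470/134 ≈ 3.507 mcg/mL.
Before the 4th dose, 3 doses have been given. Superposition: Cmin = C₀·(f + f² + … + f^3).
≈ 3.507 × (0.1688 + 0.0285 + 0.0048) ≈ 3.507 × 0.2021 ≈ 0.709 mcg/mL.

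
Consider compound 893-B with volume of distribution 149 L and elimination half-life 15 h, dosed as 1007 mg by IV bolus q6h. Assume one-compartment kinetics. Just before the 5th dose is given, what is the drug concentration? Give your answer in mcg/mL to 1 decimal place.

14.2 mcg/mL

f = (1/2)^(τ/t½) = (1/2)^(6/15) ≈ 0.7579.
C₀ = D/Vd = 1007/149 ≈ 6.758 mcg/mL.
Before the 5th dose, 4 doses have been given. Superposition: Cmin = C₀·(f + f² + … + f^4).
≈ 6.758 × (0.7579 + 0.5744 + 0.4353 + 0.3299) ≈ 6.758 × 2.0975 ≈ 14.175 mcg/mL.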